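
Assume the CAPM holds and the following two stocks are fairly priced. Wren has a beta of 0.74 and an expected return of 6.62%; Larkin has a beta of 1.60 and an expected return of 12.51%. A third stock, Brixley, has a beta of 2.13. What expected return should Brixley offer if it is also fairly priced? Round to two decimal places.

MRP (SML slope) = (12.51% − 6.62%) / (1.60 − 0.74) = 5.89% / 0.86 = 6.8488%
R_f (intercept) = 6.62% − 0.74 × 6.8488% = 1.5519%
E(R_Brixley) = R_f + β × MRP = 1.5519% + 2.13 × 6.8488% = 16.14%

16.14%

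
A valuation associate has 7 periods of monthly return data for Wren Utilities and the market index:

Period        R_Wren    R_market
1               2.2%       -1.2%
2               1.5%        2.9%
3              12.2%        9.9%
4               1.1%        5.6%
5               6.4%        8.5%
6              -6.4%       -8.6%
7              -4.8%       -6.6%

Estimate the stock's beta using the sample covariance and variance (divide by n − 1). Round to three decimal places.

Mean R_i = (2.2 + 1.5 + 12.2 + 1.1 + 6.4 − 6.4 − 4.8) / 7 = 1.7429%
Mean R_m = (-1.2 + 2.9 + 9.9 + 5.6 + 8.5 − 8.6 − 6.6) / 7 = 1.5000%
Σ(R_i − R̄_i)(R_m − R̄_m) = 251.4700  ⇒  Cov = 251.4700 / 6 = 41.9117
Σ(R_m − R̄_m)² = 313.2400  ⇒  Var(R_m) = 313.2400 / 6 = 52.2067
β = Cov / Var(R_m) = 41.9117 / 52.2067 = 0.8028

0.803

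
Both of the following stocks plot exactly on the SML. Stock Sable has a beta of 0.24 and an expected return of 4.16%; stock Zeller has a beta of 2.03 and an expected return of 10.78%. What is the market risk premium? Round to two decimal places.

Both satisfy E(R) = R_f + β·MRP, so the slope of the SML is
MRP = (10.78% − 4.16%) / (2.03 − 0.24) = 6.62% / 1.79 = 3.6983%

3.70%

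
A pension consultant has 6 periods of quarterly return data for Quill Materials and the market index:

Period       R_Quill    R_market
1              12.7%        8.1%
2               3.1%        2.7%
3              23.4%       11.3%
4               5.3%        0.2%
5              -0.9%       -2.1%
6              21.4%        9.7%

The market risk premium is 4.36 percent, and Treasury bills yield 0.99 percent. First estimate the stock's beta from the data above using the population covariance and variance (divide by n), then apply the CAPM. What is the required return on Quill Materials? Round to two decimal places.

Mean R_i = (12.7 + 3.1 + 23.4 + 5.3 − 0.9 + 21.4) / 6 = 10.8333%
Mean R_m = (8.1 + 2.7 + 11.3 + 0.2 − 2.1 + 9.7) / 6 = 4.9833%
Σ(R_i − R̄_i)(R_m − R̄_m) = 262.2733  ⇒  Cov = 262.2733 / 6 = 43.7122
Σ(R_m − R̄_m)² = 150.1283  ⇒  Var(R_m) = 150.1283 / 6 = 25.0214
β = Cov / Var(R_m) = 43.7122 / 25.0214 = 1.7470
E(R) = R_f + β × MRP = 0.99% + 1.7470 × 4.36% = 8.61%

8.61%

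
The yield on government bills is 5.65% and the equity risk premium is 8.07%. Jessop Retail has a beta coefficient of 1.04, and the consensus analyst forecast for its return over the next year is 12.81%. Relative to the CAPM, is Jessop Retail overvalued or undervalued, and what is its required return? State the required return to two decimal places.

Overvalued; required return 14.04%

Required return = R_f + β·MRP = 5.65% + 1.04 × 8.07% = 14.04%
Forecast 12.81% < required 14.04% → the stock plots below the SML → overvalued.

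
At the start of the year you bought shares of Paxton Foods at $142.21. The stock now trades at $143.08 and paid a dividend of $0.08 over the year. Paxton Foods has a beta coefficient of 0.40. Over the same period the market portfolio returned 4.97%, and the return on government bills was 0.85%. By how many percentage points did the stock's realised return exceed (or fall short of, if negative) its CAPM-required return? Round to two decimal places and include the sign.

-1.83%

Realised HPR = (P1 + D1 − P0) / P0 = (143.08 + 0.08 − 142.21) / 142.21 = 0.95 / 142.21 = 0.6680%
MRP = 4.97% − 0.85% = 4.12%
CAPM required = R_f + β·MRP = 0.85% + 0.40 × 4.12% = 2.4980%
α = realised − required = 0.6680% − 2.4980% = -1.83%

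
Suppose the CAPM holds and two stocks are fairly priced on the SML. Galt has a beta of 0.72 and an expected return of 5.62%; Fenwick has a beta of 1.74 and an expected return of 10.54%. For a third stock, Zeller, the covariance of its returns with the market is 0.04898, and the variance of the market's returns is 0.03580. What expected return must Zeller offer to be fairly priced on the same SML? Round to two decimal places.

8.75%

MRP = (10.54% − 5.62%) / (1.74 − 0.72) = 4.8235%
R_f = 5.62% − 0.72 × 4.8235% = 2.1471%
β_Zeller = Cov / Var(R_m) = 0.04898 / 0.03580 = 1.3682
E(R_Zeller) = R_f + β × MRP = 2.1471% + 1.3682 × 4.8235% = 8.75%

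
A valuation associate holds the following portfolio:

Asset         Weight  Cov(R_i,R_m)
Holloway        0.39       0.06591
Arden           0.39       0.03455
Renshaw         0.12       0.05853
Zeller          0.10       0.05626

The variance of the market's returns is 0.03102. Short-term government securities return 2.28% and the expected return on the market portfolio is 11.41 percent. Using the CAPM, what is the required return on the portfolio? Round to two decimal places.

17.53%

β_Holloway = 0.06591 / 0.03102 = 2.1248
β_Arden = 0.03455 / 0.03102 = 1.1138
β_Renshaw = 0.05853 / 0.03102 = 1.8868
β_Zeller = 0.05626 / 0.03102 = 1.8137
β_P = Σ w_i β_i = 0.39×2.1248 + 0.39×1.1138 + 0.12×1.8868 + 0.10×1.8137 = 1.6708
MRP = 11.41% − 2.28% = 9.13%
E(R_P) = R_f + β_P × MRP = 2.28% + 1.6708 × 9.13% = 17.53%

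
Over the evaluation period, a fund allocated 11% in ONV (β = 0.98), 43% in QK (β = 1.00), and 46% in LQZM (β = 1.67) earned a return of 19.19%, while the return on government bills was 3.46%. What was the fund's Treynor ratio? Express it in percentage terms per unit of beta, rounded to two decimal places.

12.04%

β_P = 0.11×0.98 + 0.43×1.00 + 0.46×1.67 = 1.3060
Treynor = (R_P − R_f) / β_P = (19.19% − 3.46%) / 1.3060 = 15.73% / 1.3060 = 12.04%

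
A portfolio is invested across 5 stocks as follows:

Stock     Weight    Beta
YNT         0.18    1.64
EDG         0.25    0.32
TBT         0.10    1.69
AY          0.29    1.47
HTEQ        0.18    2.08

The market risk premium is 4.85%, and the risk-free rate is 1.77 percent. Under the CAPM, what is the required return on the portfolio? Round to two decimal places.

β_P = Σ w_i β_i = 0.18×1.64 + 0.25×0.32 + 0.10×1.69 + 0.29×1.47 + 0.18×2.08 = 1.3449
E(R_P) = R_f + β_P × MRP = 1.77% + 1.3449 × 4.85% = 8.29%

8.29%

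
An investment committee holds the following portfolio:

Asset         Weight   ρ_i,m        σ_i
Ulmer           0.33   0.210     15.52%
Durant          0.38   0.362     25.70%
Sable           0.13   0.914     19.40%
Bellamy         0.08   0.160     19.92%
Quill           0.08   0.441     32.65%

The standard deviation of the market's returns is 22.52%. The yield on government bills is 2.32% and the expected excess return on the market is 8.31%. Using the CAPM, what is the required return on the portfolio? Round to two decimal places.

β_Ulmer = 0.210 × 15.52% / 22.52% = 0.1447
β_Durant = 0.362 × 25.70% / 22.52% = 0.4131
β_Sable = 0.914 × 19.40% / 22.52% = 0.7874
β_Bellamy = 0.160 × 19.92% / 22.52% = 0.1415
β_Quill = 0.441 × 32.65% / 22.52% = 0.6394
β_P = Σ w_i β_i = 0.33×0.1447 + 0.38×0.4131 + 0.13×0.7874 + 0.08×0.1415 + 0.08×0.6394 = 0.3696
E(R_P) = R_f + β_P × MRP = 2.32% + 0.3696 × 8.31% = 5.39%

5.39%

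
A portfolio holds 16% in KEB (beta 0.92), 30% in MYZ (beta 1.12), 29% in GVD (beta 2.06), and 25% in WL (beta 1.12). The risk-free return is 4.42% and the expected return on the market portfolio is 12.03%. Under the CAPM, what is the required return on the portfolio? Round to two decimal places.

β_P = Σ w_i β_i = 0.16×0.92 + 0.30×1.12 + 0.29×2.06 + 0.25×1.12 = 1.3606
MRP = 12.03% − 4.42% = 7.61%
E(R_P) = R_f + β_P × MRP = 4.42% + 1.3606 × 7.61% = 14.77%

14.77%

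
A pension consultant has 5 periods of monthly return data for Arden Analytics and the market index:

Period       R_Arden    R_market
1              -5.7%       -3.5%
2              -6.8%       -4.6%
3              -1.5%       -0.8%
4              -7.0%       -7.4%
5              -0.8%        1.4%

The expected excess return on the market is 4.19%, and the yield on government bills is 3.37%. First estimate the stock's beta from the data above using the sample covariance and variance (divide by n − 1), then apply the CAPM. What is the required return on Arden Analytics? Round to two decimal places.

Mean R_i = (-5.7 − 6.8 − 1.5 − 7.0 − 0.8) / 5 = -4.3600%
Mean R_m = (-3.5 − 4.6 − 0.8 − 7.4 + 1.4) / 5 = -2.9800%
Σ(R_i − R̄_i)(R_m − R̄_m) = 38.1460  ⇒  Cov = 38.1460 / 4 = 9.5365
Σ(R_m − R̄_m)² = 46.3680  ⇒  Var(R_m) = 46.3680 / 4 = 11.5920
β = Cov / Var(R_m) = 9.5365 / 11.5920 = 0.8227
E(R) = R_f + β × MRP = 3.37% + 0.8227 × 4.19% = 6.82%

6.82%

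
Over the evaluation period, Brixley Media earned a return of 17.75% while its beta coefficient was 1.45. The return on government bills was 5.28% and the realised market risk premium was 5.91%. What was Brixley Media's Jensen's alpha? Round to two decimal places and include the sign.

CAPM benchmark = R_f + β(R_m − R_f) = 5.28% + 1.45 × 5.91% = 13.8495%
α = actual − benchmark = 17.75% − 13.8495% = +3.90%

+3.90%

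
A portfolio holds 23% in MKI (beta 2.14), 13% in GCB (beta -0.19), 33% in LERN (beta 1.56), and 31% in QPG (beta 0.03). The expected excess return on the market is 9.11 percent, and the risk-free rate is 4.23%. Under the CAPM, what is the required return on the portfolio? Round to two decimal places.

β_P = Σ w_i β_i = 0.23×2.14 + 0.13×-0.19 + 0.33×1.56 + 0.31×0.03 = 0.9916
E(R_P) = R_f + β_P × MRP = 4.23% + 0.9916 × 9.11% = 13.26%

13.26%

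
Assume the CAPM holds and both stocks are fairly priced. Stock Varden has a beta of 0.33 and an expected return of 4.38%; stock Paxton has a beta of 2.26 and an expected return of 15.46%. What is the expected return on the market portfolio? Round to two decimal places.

8.23%

Both satisfy E(R) = R_f + β·MRP, so the slope of the SML is
MRP = (15.46% − 4.38%) / (2.26 − 0.33) = 11.08% / 1.93 = 5.7409%
R_f = E(R_Varden) − β_Varden·MRP = 4.38% − 0.33 × 5.7409% = 2.4855%
E(R_m) = R_f + MRP = 2.4855% + 5.7409% = 8.23%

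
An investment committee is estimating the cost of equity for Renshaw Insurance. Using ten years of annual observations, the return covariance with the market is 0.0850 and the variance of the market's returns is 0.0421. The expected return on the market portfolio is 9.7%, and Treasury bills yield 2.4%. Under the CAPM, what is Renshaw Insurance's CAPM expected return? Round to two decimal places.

β = Cov(R_i, R_m) / Var(R_m) = 0.0850 / 0.0421 = 2.0190
MRP = 9.7% − 2.4% = 7.30%
E(R) = R_f + β × MRP = 2.4% + 2.0190 × 7.3% = 17.14%

17.14%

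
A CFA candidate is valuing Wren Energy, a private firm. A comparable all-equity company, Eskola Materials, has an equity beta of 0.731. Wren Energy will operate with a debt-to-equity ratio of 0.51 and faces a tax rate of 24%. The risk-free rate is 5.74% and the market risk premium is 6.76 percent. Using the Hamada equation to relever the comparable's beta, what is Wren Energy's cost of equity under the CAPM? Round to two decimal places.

β_L = β_U × [1 + (1 − t)(D/E)] = 0.731 × [1 + (1 − 0.24) × 0.51]
    = 0.731 × [1 + 0.76 × 0.51] = 0.731 × 1.3876 = 1.0143
E(R) = R_f + β_L × MRP = 5.74% + 1.0143 × 6.76% = 12.60%

12.60%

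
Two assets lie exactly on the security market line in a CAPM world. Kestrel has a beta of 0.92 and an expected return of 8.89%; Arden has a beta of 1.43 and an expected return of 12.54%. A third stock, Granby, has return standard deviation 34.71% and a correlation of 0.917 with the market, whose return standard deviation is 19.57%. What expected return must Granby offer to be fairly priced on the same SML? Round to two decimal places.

13.95%

MRP = (12.54% − 8.89%) / (1.43 − 0.92) = 7.1569%
R_f = 8.89% − 0.92 × 7.1569% = 2.3057%
β_Granby = ρ·σ_i/σ_m = 0.917 × 34.71 / 19.57 = 1.6264
E(R_Granby) = R_f + β × MRP = 2.3057% + 1.6264 × 7.1569% = 13.95%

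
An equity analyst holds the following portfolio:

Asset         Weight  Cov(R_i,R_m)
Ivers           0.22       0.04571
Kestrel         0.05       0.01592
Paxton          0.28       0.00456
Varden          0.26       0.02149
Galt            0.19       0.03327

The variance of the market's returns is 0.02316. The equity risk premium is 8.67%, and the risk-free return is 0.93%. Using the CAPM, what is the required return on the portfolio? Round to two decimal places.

β_Ivers = 0.04571 / 0.02316 = 1.9737
β_Kestrel = 0.01592 / 0.02316 = 0.6874
β_Paxton = 0.00456 / 0.02316 = 0.1969
β_Varden = 0.02149 / 0.02316 = 0.9279
β_Galt = 0.03327 / 0.02316 = 1.4365
β_P = Σ w_i β_i = 0.22×1.9737 + 0.05×0.6874 + 0.28×0.1969 + 0.26×0.9279 + 0.19×1.4365 = 1.0379
E(R_P) = R_f + β_P × MRP = 0.93% + 1.0379 × 8.67% = 9.93%

9.93%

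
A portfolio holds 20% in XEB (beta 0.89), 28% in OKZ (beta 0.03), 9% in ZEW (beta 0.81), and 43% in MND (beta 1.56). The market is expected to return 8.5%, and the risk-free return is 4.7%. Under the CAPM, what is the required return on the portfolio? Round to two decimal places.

β_P = Σ w_i β_i = 0.20×0.89 + 0.28×0.03 + 0.09×0.81 + 0.43×1.56 = 0.9301
MRP = 8.5% − 4.7% = 3.80%
E(R_P) = R_f + β_P × MRP = 4.7% + 0.9301 × 3.8% = 8.23%

8.23%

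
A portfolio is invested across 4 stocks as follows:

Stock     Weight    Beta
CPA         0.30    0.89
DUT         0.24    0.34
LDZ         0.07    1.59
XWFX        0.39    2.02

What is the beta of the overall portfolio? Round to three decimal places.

1.248

β_P = Σ w_i β_i = 0.30×0.89 + 0.24×0.34 + 0.07×1.59 + 0.39×2.02 = 1.2477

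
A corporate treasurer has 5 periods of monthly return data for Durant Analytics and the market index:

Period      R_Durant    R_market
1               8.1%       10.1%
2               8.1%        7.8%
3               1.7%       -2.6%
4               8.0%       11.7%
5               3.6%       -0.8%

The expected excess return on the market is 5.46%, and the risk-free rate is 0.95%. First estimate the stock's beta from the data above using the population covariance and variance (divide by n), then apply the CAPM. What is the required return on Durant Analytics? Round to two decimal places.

3.42%

Mean R_i = (8.1 + 8.1 + 1.7 + 8.0 + 3.6) / 5 = 5.9000%
Mean R_m = (10.1 + 7.8 − 2.6 + 11.7 − 0.8) / 5 = 5.2400%
Σ(R_i − R̄_i)(R_m − R̄_m) = 76.7100  ⇒  Cov = 76.7100 / 5 = 15.3420
Σ(R_m − R̄_m)² = 169.8520  ⇒  Var(R_m) = 169.8520 / 5 = 33.9704
β = Cov / Var(R_m) = 15.3420 / 33.9704 = 0.4516
E(R) = R_f + β × MRP = 0.95% + 0.4516 × 5.46% = 3.42%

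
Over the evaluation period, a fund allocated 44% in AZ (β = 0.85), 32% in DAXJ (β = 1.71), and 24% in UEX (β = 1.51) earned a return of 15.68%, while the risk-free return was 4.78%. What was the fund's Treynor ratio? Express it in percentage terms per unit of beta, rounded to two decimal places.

8.49%

β_P = 0.44×0.85 + 0.32×1.71 + 0.24×1.51 = 1.2836
Treynor = (R_P − R_f) / β_P = (15.68% − 4.78%) / 1.2836 = 10.90% / 1.2836 = 8.49%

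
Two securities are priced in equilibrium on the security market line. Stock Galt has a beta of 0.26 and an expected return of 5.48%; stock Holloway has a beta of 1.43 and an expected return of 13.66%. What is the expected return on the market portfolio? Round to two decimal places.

Both satisfy E(R) = R_f + β·MRP, so the slope of the SML is
MRP = (13.66% − 5.48%) / (1.43 − 0.26) = 8.18% / 1.17 = 6.9915%
R_f = E(R_Galt) − β_Galt·MRP = 5.48% − 0.26 × 6.9915% = 3.6622%
E(R_m) = R_f + MRP = 3.6622% + 6.9915% = 10.65%

10.65%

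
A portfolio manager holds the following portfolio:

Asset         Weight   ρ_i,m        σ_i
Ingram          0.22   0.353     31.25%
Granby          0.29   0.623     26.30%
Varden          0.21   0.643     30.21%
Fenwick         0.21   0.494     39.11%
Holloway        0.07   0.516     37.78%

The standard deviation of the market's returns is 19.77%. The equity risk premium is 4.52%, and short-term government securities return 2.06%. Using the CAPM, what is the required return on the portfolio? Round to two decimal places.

β_Ingram = 0.353 × 31.25% / 19.77% = 0.5580
β_Granby = 0.623 × 26.30% / 19.77% = 0.8288
β_Varden = 0.643 × 30.21% / 19.77% = 0.9826
β_Fenwick = 0.494 × 39.11% / 19.77% = 0.9773
β_Holloway = 0.516 × 37.78% / 19.77% = 0.9861
β_P = Σ w_i β_i = 0.22×0.5580 + 0.29×0.8288 + 0.21×0.9826 + 0.21×0.9773 + 0.07×0.9861 = 0.8437
E(R_P) = R_f + β_P × MRP = 2.06% + 0.8437 × 4.52% = 5.87%

5.87%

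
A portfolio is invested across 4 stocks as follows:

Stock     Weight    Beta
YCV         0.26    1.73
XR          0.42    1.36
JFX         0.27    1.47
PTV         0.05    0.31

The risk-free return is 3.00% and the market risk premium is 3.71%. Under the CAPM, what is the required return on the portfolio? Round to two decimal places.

8.32%

β_P = Σ w_i β_i = 0.26×1.73 + 0.42×1.36 + 0.27×1.47 + 0.05×0.31 = 1.4334
E(R_P) = R_f + β_P × MRP = 3.00% + 1.4334 × 3.71% = 8.32%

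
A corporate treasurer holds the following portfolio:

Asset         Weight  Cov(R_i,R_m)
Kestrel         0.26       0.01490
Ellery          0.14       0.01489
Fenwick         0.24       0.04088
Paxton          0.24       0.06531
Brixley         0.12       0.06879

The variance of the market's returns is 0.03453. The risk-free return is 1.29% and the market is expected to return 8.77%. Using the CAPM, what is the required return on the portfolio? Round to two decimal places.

β_Kestrel = 0.01490 / 0.03453 = 0.4315
β_Ellery = 0.01489 / 0.03453 = 0.4312
β_Fenwick = 0.04088 / 0.03453 = 1.1839
β_Paxton = 0.06531 / 0.03453 = 1.8914
β_Brixley = 0.06879 / 0.03453 = 1.9922
β_P = Σ w_i β_i = 0.26×0.4315 + 0.14×0.4312 + 0.24×1.1839 + 0.24×1.8914 + 0.12×1.9922 = 1.1497
MRP = 8.77% − 1.29% = 7.48%
E(R_P) = R_f + β_P × MRP = 1.29% + 1.1497 × 7.48% = 9.89%

9.89%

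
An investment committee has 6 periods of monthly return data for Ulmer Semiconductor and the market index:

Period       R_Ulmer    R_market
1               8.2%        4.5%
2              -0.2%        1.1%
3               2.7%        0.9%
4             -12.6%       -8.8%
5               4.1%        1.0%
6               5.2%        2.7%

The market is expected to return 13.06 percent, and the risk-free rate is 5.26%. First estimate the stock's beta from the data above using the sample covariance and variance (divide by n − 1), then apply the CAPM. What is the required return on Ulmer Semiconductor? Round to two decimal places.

17.31%

Mean R_i = (8.2 − 0.2 + 2.7 − 12.6 + 4.1 + 5.2) / 6 = 1.2333%
Mean R_m = (4.5 + 1.1 + 0.9 − 8.8 + 1.0 + 2.7) / 6 = 0.2333%
Σ(R_i − R̄_i)(R_m − R̄_m) = 166.4033  ⇒  Cov = 166.4033 / 5 = 33.2807
Σ(R_m − R̄_m)² = 107.6733  ⇒  Var(R_m) = 107.6733 / 5 = 21.5347
β = Cov / Var(R_m) = 33.2807 / 21.5347 = 1.5454
MRP = 13.06% − 5.26% = 7.80%
E(R) = R_f + β × MRP = 5.26% + 1.5454 × 7.80% = 17.31%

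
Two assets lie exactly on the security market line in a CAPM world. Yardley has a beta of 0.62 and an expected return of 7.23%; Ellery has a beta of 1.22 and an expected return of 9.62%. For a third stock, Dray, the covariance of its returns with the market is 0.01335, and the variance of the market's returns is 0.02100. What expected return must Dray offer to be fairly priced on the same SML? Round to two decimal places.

MRP = (9.62% − 7.23%) / (1.22 − 0.62) = 3.9833%
R_f = 7.23% − 0.62 × 3.9833% = 4.7604%
β_Dray = Cov / Var(R_m) = 0.01335 / 0.02100 = 0.6357
E(R_Dray) = R_f + β × MRP = 4.7604% + 0.6357 × 3.9833% = 7.29%

7.29%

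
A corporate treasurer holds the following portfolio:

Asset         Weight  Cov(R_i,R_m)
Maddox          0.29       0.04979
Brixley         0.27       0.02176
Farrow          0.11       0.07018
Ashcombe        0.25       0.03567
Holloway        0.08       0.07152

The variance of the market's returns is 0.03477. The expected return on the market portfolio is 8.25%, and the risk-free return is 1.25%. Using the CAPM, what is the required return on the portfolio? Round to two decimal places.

β_Maddox = 0.04979 / 0.03477 = 1.4320
β_Brixley = 0.02176 / 0.03477 = 0.6258
β_Farrow = 0.07018 / 0.03477 = 2.0184
β_Ashcombe = 0.03567 / 0.03477 = 1.0259
β_Holloway = 0.07152 / 0.03477 = 2.0569
β_P = Σ w_i β_i = 0.29×1.4320 + 0.27×0.6258 + 0.11×2.0184 + 0.25×1.0259 + 0.08×2.0569 = 1.2273
MRP = 8.25% − 1.25% = 7.00%
E(R_P) = R_f + β_P × MRP = 1.25% + 1.2273 × 7.00% = 9.84%

9.84%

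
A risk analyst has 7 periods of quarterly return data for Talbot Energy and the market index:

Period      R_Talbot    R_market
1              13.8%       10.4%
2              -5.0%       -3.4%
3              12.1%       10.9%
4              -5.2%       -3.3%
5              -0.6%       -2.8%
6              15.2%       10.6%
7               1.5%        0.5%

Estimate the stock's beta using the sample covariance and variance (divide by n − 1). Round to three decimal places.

1.251

Mean R_i = (13.8 − 5.0 + 12.1 − 5.2 − 0.6 + 15.2 + 1.5) / 7 = 4.5429%
Mean R_m = (10.4 − 3.4 + 10.9 − 3.3 − 2.8 + 10.6 + 0.5) / 7 = 3.2714%
Σ(R_i − R̄_i)(R_m − R̄_m) = 369.0886  ⇒  Cov = 369.0886 / 6 = 61.5148
Σ(R_m − R̄_m)² = 294.9543  ⇒  Var(R_m) = 294.9543 / 6 = 49.1591
β = Cov / Var(R_m) = 61.5148 / 49.1591 = 1.2513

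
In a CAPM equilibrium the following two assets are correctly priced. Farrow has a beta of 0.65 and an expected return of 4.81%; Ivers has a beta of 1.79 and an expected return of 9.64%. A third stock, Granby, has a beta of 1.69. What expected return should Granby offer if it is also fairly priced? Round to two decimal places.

9.22%

MRP (SML slope) = (9.64% − 4.81%) / (1.79 − 0.65) = 4.83% / 1.14 = 4.2368%
R_f (intercept) = 4.81% − 0.65 × 4.2368% = 2.0561%
E(R_Granby) = R_f + β × MRP = 2.0561% + 1.69 × 4.2368% = 9.22%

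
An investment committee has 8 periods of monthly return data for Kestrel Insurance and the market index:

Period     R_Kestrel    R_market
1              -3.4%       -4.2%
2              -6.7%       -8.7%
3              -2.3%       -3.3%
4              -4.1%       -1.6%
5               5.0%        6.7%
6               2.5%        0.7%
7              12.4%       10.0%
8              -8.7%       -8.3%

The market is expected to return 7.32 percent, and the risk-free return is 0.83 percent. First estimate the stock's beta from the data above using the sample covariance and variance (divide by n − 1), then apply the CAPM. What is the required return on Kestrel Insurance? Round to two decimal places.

Mean R_i = (-3.4 − 6.7 − 2.3 − 4.1 + 5.0 + 2.5 + 12.4 − 8.7) / 8 = -0.6625%
Mean R_m = (-4.2 − 8.7 − 3.3 − 1.6 + 6.7 + 0.7 + 10.0 − 8.3) / 8 = -1.0875%
Σ(R_i − R̄_i)(R_m − R̄_m) = 312.4163  ⇒  Cov = 312.4163 / 7 = 44.6309
Σ(R_m − R̄_m)² = 311.5888  ⇒  Var(R_m) = 311.5888 / 7 = 44.5127
β = Cov / Var(R_m) = 44.6309 / 44.5127 = 1.0027
MRP = 7.32% − 0.83% = 6.49%
E(R) = R_f + β × MRP = 0.83% + 1.0027 × 6.49% = 7.34%

7.34%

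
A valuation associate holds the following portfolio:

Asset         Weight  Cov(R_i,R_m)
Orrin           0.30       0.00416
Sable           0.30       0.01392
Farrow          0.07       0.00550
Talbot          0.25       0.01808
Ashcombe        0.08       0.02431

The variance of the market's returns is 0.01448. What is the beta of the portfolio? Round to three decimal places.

β_Orrin = 0.00416 / 0.01448 = 0.2873
β_Sable = 0.01392 / 0.01448 = 0.9613
β_Farrow = 0.00550 / 0.01448 = 0.3798
β_Talbot = 0.01808 / 0.01448 = 1.2486
β_Ashcombe = 0.02431 / 0.01448 = 1.6789
β_P = Σ w_i β_i = 0.30×0.2873 + 0.30×0.9613 + 0.07×0.3798 + 0.25×1.2486 + 0.08×1.6789 = 0.8476

0.848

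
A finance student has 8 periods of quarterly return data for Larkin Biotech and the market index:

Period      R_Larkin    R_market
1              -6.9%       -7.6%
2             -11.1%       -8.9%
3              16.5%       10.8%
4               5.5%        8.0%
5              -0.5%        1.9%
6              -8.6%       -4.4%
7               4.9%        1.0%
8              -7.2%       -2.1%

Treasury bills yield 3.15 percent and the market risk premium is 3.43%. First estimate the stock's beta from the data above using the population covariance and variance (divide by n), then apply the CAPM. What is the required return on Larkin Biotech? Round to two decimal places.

7.41%

Mean R_i = (-6.9 − 11.1 + 16.5 + 5.5 − 0.5 − 8.6 + 4.9 − 7.2) / 8 = -0.9250%
Mean R_m = (-7.6 − 8.9 + 10.8 + 8.0 + 1.9 − 4.4 + 1.0 − 2.1) / 8 = -0.1625%
Σ(R_i − R̄_i)(R_m − R̄_m) = 429.1375  ⇒  Cov = 429.1375 / 8 = 53.6422
Σ(R_m − R̄_m)² = 345.7788  ⇒  Var(R_m) = 345.7788 / 8 = 43.2224
β = Cov / Var(R_m) = 53.6422 / 43.2224 = 1.2411
E(R) = R_f + β × MRP = 3.15% + 1.2411 × 3.43% = 7.41%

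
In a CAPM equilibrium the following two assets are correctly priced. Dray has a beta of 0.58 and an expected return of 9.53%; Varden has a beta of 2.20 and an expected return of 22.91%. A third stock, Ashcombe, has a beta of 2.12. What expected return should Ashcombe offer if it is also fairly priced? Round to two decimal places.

MRP (SML slope) = (22.91% − 9.53%) / (2.20 − 0.58) = 13.38% / 1.62 = 8.2593%
R_f (intercept) = 9.53% − 0.58 × 8.2593% = 4.7396%
E(R_Ashcombe) = R_f + β × MRP = 4.7396% + 2.12 × 8.2593% = 22.25%

22.25%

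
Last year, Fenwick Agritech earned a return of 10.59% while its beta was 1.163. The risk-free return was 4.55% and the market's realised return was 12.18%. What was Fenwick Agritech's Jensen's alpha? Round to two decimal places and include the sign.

Market excess return = 12.18% − 4.55% = 7.63%
CAPM benchmark = R_f + β(R_m − R_f) = 4.55% + 1.163 × 7.63% = 13.42369%
α = actual − benchmark = 10.59% − 13.42369% = -2.83%

-2.83%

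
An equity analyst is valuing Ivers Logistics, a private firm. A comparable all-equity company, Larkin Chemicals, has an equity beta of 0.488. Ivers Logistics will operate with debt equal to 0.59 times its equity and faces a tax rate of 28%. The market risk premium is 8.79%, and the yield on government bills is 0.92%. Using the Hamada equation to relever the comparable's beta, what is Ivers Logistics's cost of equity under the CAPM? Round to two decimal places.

7.03%

β_L = β_U × [1 + (1 − t)(D/E)] = 0.488 × [1 + (1 − 0.28) × 0.59]
    = 0.488 × [1 + 0.72 × 0.59] = 0.488 × 1.4248 = 0.6953
E(R) = R_f + β_L × MRP = 0.92% + 0.6953 × 8.79% = 7.03%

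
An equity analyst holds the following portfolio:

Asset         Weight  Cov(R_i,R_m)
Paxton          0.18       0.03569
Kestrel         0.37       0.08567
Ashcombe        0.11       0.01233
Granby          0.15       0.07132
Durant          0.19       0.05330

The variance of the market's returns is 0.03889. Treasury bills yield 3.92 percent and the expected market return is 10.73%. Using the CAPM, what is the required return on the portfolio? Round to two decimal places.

β_Paxton = 0.03569 / 0.03889 = 0.9177
β_Kestrel = 0.08567 / 0.03889 = 2.2029
β_Ashcombe = 0.01233 / 0.03889 = 0.3170
β_Granby = 0.07132 / 0.03889 = 1.8339
β_Durant = 0.05330 / 0.03889 = 1.3705
β_P = Σ w_i β_i = 0.18×0.9177 + 0.37×2.2029 + 0.11×0.3170 + 0.15×1.8339 + 0.19×1.3705 = 1.5506
MRP = 10.73% − 3.92% = 6.81%
E(R_P) = R_f + β_P × MRP = 3.92% + 1.5506 × 6.81% = 14.48%

14.48%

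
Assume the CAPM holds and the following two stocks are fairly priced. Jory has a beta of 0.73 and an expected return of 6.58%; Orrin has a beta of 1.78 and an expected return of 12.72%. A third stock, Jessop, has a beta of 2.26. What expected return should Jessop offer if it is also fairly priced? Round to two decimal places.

15.53%

MRP (SML slope) = (12.72% − 6.58%) / (1.78 − 0.73) = 6.14% / 1.05 = 5.8476%
R_f (intercept) = 6.58% − 0.73 × 5.8476% = 2.3113%
E(R_Jessop) = R_f + β × MRP = 2.3113% + 2.26 × 5.8476% = 15.53%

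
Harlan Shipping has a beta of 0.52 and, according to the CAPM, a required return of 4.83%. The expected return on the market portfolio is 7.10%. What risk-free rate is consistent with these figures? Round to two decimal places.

E(R) = R_f + β(E(R_m) − R_f) = R_f(1 − β) + β·E(R_m)
4.83% = R_f × (1 − 0.52) + 0.52 × 7.10%
4.83% = R_f × 0.48 + 3.6920%
R_f = (4.83% − 3.6920%) / 0.48 = 2.37%

2.37%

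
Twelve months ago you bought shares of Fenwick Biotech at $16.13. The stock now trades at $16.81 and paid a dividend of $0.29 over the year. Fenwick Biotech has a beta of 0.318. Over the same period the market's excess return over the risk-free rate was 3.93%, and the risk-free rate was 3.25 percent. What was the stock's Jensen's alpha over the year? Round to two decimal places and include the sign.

Realised HPR = (P1 + D1 − P0) / P0 = (16.81 + 0.29 − 16.13) / 16.13 = 0.97 / 16.13 = 6.0136%
CAPM required = R_f + β·MRP = 3.25% + 0.318 × 3.93% = 4.49974%
α = realised − required = 6.0136% − 4.49974% = +1.51%

+1.51%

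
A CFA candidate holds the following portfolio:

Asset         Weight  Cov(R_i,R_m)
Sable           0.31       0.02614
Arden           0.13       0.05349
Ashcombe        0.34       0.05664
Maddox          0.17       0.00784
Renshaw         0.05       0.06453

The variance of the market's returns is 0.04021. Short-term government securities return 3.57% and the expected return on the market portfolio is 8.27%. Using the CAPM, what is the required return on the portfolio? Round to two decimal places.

β_Sable = 0.02614 / 0.04021 = 0.6501
β_Arden = 0.05349 / 0.04021 = 1.3303
β_Ashcombe = 0.05664 / 0.04021 = 1.4086
β_Maddox = 0.00784 / 0.04021 = 0.1950
β_Renshaw = 0.06453 / 0.04021 = 1.6048
β_P = Σ w_i β_i = 0.31×0.6501 + 0.13×1.3303 + 0.34×1.4086 + 0.17×0.1950 + 0.05×1.6048 = 0.9668
MRP = 8.27% − 3.57% = 4.70%
E(R_P) = R_f + β_P × MRP = 3.57% + 0.9668 × 4.70% = 8.11%

8.11%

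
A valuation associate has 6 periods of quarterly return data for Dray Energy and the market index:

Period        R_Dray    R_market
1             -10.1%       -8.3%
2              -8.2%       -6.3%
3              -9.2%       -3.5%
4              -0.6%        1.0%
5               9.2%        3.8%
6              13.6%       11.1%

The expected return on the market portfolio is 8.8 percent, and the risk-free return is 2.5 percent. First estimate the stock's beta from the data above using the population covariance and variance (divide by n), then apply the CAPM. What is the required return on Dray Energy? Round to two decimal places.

11.05%

Mean R_i = (-10.1 − 8.2 − 9.2 − 0.6 + 9.2 + 13.6) / 6 = -0.8833%
Mean R_m = (-8.3 − 6.3 − 3.5 + 1.0 + 3.8 + 11.1) / 6 = -0.3667%
Σ(R_i − R̄_i)(R_m − R̄_m) = 351.0667  ⇒  Cov = 351.0667 / 6 = 58.5111
Σ(R_m − R̄_m)² = 258.6733  ⇒  Var(R_m) = 258.6733 / 6 = 43.1122
β = Cov / Var(R_m) = 58.5111 / 43.1122 = 1.3572
MRP = 8.8% − 2.5% = 6.30%
E(R) = R_f + β × MRP = 2.5% + 1.3572 × 6.3% = 11.05%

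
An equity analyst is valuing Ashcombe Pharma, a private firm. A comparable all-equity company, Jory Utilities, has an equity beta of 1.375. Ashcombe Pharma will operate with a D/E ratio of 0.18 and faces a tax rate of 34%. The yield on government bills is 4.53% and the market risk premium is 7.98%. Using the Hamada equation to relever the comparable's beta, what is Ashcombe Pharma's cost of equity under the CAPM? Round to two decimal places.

β_L = β_U × [1 + (1 − t)(D/E)] = 1.375 × [1 + (1 − 0.34) × 0.18]
    = 1.375 × [1 + 0.66 × 0.18] = 1.375 × 1.1188 = 1.5384
E(R) = R_f + β_L × MRP = 4.53% + 1.5384 × 7.98% = 16.81%

16.81%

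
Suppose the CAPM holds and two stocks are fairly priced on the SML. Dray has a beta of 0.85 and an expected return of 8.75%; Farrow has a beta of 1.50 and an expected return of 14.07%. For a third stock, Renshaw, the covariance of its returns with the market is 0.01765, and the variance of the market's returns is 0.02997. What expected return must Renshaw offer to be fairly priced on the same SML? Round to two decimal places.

6.61%

MRP = (14.07% − 8.75%) / (1.50 − 0.85) = 8.1846%
R_f = 8.75% − 0.85 × 8.1846% = 1.7931%
β_Renshaw = Cov / Var(R_m) = 0.01765 / 0.02997 = 0.5889
E(R_Renshaw) = R_f + β × MRP = 1.7931% + 0.5889 × 8.1846% = 6.61%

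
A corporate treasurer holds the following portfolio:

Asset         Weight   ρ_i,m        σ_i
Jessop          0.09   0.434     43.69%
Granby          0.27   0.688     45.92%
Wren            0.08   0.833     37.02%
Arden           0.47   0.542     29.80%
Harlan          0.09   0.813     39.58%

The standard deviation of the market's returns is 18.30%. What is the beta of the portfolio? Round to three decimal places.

β_Jessop = 0.434 × 43.69% / 18.30% = 1.0361
β_Granby = 0.688 × 45.92% / 18.30% = 1.7264
β_Wren = 0.833 × 37.02% / 18.30% = 1.6851
β_Arden = 0.542 × 29.80% / 18.30% = 0.8826
β_Harlan = 0.813 × 39.58% / 18.30% = 1.7584
β_P = Σ w_i β_i = 0.09×1.0361 + 0.27×1.7264 + 0.08×1.6851 + 0.47×0.8826 + 0.09×1.7584 = 1.2673

1.267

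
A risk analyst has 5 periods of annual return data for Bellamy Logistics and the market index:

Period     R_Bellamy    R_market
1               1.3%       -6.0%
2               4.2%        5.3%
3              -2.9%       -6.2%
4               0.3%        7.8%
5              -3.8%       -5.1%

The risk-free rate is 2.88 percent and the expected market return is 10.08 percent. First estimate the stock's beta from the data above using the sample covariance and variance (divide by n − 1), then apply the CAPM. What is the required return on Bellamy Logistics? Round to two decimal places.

4.95%

Mean R_i = (1.3 + 4.2 − 2.9 + 0.3 − 3.8) / 5 = -0.1800%
Mean R_m = (-6.0 + 5.3 − 6.2 + 7.8 − 5.1) / 5 = -0.8400%
Σ(R_i − R̄_i)(R_m − R̄_m) = 53.4040  ⇒  Cov = 53.4040 / 4 = 13.3510
Σ(R_m − R̄_m)² = 185.8520  ⇒  Var(R_m) = 185.8520 / 4 = 46.4630
β = Cov / Var(R_m) = 13.3510 / 46.4630 = 0.2873
MRP = 10.08% − 2.88% = 7.20%
E(R) = R_f + β × MRP = 2.88% + 0.2873 × 7.20% = 4.95%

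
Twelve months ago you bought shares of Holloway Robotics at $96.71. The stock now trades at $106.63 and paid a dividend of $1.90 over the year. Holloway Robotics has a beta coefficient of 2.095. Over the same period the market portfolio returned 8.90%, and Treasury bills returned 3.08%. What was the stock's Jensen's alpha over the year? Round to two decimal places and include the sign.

Realised HPR = (P1 + D1 − P0) / P0 = (106.63 + 1.90 − 96.71) / 96.71 = 11.82 / 96.71 = 12.2221%
MRP = 8.90% − 3.08% = 5.82%
CAPM required = R_f + β·MRP = 3.08% + 2.095 × 5.82% = 15.27290%
α = realised − required = 12.2221% − 15.27290% = -3.05%

-3.05%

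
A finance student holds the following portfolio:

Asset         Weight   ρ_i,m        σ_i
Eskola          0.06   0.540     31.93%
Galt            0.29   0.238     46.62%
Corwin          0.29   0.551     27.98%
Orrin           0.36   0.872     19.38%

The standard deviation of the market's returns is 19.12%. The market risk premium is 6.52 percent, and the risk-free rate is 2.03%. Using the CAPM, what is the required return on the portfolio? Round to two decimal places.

7.08%

β_Eskola = 0.540 × 31.93% / 19.12% = 0.9018
β_Galt = 0.238 × 46.62% / 19.12% = 0.5803
β_Corwin = 0.551 × 27.98% / 19.12% = 0.8063
β_Orrin = 0.872 × 19.38% / 19.12% = 0.8839
β_P = Σ w_i β_i = 0.06×0.9018 + 0.29×0.5803 + 0.29×0.8063 + 0.36×0.8839 = 0.7744
E(R_P) = R_f + β_P × MRP = 2.03% + 0.7744 × 6.52% = 7.08%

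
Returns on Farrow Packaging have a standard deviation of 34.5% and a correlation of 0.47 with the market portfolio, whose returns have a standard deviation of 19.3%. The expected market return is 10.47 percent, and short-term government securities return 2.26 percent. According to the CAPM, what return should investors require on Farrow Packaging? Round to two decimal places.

β = ρ × σ_i / σ_m = 0.47 × 34.5% / 19.3% = 0.8402
MRP = 10.47% − 2.26% = 8.21%
E(R) = 2.26% + 0.8402 × 8.21% = 9.16%

9.16%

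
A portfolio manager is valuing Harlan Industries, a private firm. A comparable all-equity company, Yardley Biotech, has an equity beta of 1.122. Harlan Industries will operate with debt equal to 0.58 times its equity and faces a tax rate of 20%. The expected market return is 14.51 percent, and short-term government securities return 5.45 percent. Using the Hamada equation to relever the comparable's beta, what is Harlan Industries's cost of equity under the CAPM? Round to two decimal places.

β_L = β_U × [1 + (1 − t)(D/E)] = 1.122 × [1 + (1 − 0.20) × 0.58]
    = 1.122 × [1 + 0.80 × 0.58] = 1.122 × 1.4640 = 1.6426
MRP = 14.51% − 5.45% = 9.06%
E(R) = R_f + β_L × MRP = 5.45% + 1.6426 × 9.06% = 20.33%

20.33%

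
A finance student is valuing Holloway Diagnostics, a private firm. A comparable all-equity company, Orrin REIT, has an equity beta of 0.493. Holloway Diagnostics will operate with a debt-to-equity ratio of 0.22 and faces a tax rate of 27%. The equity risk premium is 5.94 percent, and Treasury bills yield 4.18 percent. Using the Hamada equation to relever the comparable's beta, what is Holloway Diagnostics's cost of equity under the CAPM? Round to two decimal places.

7.58%

β_L = β_U × [1 + (1 − t)(D/E)] = 0.493 × [1 + (1 − 0.27) × 0.22]
    = 0.493 × [1 + 0.73 × 0.22] = 0.493 × 1.1606 = 0.5722
E(R) = R_f + β_L × MRP = 4.18% + 0.5722 × 5.94% = 7.58%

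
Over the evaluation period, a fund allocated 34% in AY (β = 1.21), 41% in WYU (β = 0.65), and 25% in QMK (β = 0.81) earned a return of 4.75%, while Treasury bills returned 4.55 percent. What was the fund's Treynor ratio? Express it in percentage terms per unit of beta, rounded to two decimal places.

0.23%

β_P = 0.34×1.21 + 0.41×0.65 + 0.25×0.81 = 0.8804
Treynor = (R_P − R_f) / β_P = (4.75% − 4.55%) / 0.8804 = 0.20% / 0.8804 = 0.23%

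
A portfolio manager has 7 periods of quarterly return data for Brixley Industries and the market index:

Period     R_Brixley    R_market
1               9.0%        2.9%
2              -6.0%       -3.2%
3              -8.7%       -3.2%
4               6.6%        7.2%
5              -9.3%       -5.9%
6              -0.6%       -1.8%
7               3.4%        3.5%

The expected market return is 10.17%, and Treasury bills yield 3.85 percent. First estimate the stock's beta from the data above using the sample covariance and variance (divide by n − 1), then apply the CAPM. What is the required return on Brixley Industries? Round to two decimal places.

12.93%

Mean R_i = (9.0 − 6.0 − 8.7 + 6.6 − 9.3 − 0.6 + 3.4) / 7 = -0.8000%
Mean R_m = (2.9 − 3.2 − 3.2 + 7.2 − 5.9 − 1.8 + 3.5) / 7 = -0.0714%
Σ(R_i − R̄_i)(R_m − R̄_m) = 188.1100  ⇒  Cov = 188.1100 / 6 = 31.3517
Σ(R_m − R̄_m)² = 130.9943  ⇒  Var(R_m) = 130.9943 / 6 = 21.8324
β = Cov / Var(R_m) = 31.3517 / 21.8324 = 1.4360
MRP = 10.17% − 3.85% = 6.32%
E(R) = R_f + β × MRP = 3.85% + 1.4360 × 6.32% = 12.93%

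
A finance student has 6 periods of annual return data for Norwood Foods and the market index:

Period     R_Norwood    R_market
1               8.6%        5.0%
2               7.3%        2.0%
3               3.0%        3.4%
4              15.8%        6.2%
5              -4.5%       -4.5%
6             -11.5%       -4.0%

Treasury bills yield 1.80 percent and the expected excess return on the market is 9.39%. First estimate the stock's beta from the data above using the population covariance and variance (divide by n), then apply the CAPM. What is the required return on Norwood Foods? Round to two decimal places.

20.41%

Mean R_i = (8.6 + 7.3 + 3.0 + 15.8 − 4.5 − 11.5) / 6 = 3.1167%
Mean R_m = (5.0 + 2.0 + 3.4 + 6.2 − 4.5 − 4.0) / 6 = 1.3500%
Σ(R_i − R̄_i)(R_m − R̄_m) = 206.7650  ⇒  Cov = 206.7650 / 6 = 34.4608
Σ(R_m − R̄_m)² = 104.3150  ⇒  Var(R_m) = 104.3150 / 6 = 17.3858
β = Cov / Var(R_m) = 34.4608 / 17.3858 = 1.9821
E(R) = R_f + β × MRP = 1.80% + 1.9821 × 9.39% = 20.41%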